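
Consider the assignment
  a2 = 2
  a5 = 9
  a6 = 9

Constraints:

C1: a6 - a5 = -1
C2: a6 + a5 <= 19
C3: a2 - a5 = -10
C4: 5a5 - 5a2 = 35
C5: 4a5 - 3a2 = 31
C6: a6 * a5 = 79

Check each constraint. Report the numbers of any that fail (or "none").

No — constraints 1, 3, 5, and 6 are not satisfied.

C1: a6 - a5 = 9 - 9 = 0, not -1 — fails.
C2: a6 + a5 = 9 + 9 = 18; 18 ≤ 19 — holds.
C3: a2 - a5 = 2 - 9 = -7, not -10 — fails.
C4: 5a5 - 5a2 = 5(9) - 5(2) = 35 — holds.
C5: 4a5 - 3a2 = 4(9) - 3(2) = 30, not 31 — fails.
C6: a6 * a5 = 9 * 9 = 81, not 79 — fails.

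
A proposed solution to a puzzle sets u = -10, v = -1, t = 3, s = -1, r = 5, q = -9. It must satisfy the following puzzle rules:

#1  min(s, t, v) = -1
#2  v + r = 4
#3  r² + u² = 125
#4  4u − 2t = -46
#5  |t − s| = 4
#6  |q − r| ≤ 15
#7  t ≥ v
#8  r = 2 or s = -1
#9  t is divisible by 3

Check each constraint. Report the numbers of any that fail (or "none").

No violations.

#1 min(-1, 3, -1) = -1  ✔
#2 v + r = -1 + 5 = 4  ✔
#3 r² + u² = 5² + (-10)² = 25 + 100 = 125  ✔
#4 4u − 2t = 4(-10) − 2(3) = -46  ✔
#5 |3 − (-1)| = 4  ✔
#6 |-9 − 5| = 14; 14 ≤ 15  ✔
#7 t = 3, v = -1; 3 ≥ -1  ✔
#8 r = 5 ≠ 2, but s = -1 = -1 (second disjunct)  ✔
#9 3 / 3 = 1, so 3 divides 3  ✔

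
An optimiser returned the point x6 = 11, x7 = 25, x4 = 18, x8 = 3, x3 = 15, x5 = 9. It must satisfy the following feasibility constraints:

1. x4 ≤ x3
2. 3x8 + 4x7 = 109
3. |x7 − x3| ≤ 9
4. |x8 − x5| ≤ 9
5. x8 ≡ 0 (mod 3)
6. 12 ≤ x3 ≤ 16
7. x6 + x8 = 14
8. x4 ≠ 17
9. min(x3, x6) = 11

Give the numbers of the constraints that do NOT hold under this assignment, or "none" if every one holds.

Constraints 1 and 3 are violated.

1. x4 = 18, x3 = 15; 18 > 15 (want ≤)  false
2. 3x8 + 4x7 = 3(3) + 4(25) = 109  true
3. |25 − 15| = 10; 10 > 9, exceeds bound 9  false
4. |3 − 9| = 6; 6 ≤ 9  true
5. 3 mod 3 = 0  true
6. x3 = 15 lies in [12, 16]  true
7. x6 + x8 = 11 + 3 = 14  true
8. x4 = 18, and 18 ≠ 17  true
9. min(15, 11) = 11  true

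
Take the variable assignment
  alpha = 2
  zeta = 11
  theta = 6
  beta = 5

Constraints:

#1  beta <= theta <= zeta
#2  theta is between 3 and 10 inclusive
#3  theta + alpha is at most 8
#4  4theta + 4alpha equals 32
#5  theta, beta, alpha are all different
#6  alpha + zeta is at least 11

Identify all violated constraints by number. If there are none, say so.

#1 values 5 <= 6 <= 11 — holds.
#2 theta = 6 lies in [3, 10] — holds.
#3 theta + alpha = 6 + 2 = 8; 8 ≤ 8 — holds.
#4 4theta + 4alpha = 4(6) + 4(2) = 32 — holds.
#5 values 6, 5, 2 are pairwise distinct — holds.
#6 alpha + zeta = 2 + 11 = 13; 13 ≥ 11 — holds.

All constraints are satisfied.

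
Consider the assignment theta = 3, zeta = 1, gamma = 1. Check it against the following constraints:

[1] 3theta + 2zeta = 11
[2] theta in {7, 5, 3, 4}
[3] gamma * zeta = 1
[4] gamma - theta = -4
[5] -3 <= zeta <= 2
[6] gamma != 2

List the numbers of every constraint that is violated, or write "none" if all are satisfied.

[1] 3theta + 2zeta = 3(3) + 2(1) = 11 — holds.
[2] theta = 3 is in {7, 5, 3, 4} — holds.
[3] gamma * zeta = 1 * 1 = 1 — holds.
[4] gamma - theta = 1 - 3 = -2, not -4 — does not hold.
[5] zeta = 1 lies in [-3, 2] — holds.
[6] gamma = 1, and 1 ≠ 2 — holds.

No — constraint 4 is not satisfied.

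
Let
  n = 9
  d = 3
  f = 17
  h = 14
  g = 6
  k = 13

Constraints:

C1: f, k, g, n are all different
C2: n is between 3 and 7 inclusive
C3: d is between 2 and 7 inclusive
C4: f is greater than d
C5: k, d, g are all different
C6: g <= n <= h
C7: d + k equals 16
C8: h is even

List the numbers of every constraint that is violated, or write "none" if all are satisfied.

C1: values 17, 13, 6, 9 are pairwise distinct  true
C2: n = 9 is outside [3, 7]  false
C3: d = 3 lies in [2, 7]  true
C4: f = 17, d = 3; 17 > 3  true
C5: values 13, 3, 6 are pairwise distinct  true
C6: values 6 <= 9 <= 14  true
C7: d + k = 3 + 13 = 16  true
C8: h = 14 is even  true

Constraint 2 is violated.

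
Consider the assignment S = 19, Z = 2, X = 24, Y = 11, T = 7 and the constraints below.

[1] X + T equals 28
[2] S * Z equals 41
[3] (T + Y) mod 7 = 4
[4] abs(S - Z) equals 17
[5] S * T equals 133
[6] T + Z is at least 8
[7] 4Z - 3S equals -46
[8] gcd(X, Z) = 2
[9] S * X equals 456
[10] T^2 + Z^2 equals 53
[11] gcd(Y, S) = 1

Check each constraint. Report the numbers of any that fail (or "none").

The assignment fails constraints 1, 2, 7.

[1] X + T = 24 + 7 = 31, not 28  FAIL
[2] S * Z = 19 * 2 = 38, not 41  FAIL
[3] T + Y = 18; 18 mod 7 = 4  OK
[4] abs(19 - 2) = 17  OK
[5] S * T = 19 * 7 = 133  OK
[6] T + Z = 7 + 2 = 9; 9 ≥ 8  OK
[7] 4Z - 3S = 4(2) - 3(19) = -49, not -46  FAIL
[8] gcd(24, 2) = 2  OK
[9] S * X = 19 * 24 = 456  OK
[10] T^2 + Z^2 = 7^2 + 2^2 = 49 + 4 = 53  OK
[11] gcd(11, 19) = 1  OK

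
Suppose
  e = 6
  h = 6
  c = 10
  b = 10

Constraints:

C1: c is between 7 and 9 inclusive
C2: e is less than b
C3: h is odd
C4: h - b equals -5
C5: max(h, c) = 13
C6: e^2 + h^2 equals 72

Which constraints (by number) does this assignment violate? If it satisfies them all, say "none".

Constraints 1, 3, 4, and 5 do not hold.

C1: c = 10 is outside [7, 9]  fails
C2: e = 6, b = 10; 6 < 10  holds
C3: h = 6 is even  fails
C4: h - b = 6 - 10 = -4, not -5  fails
C5: max(6, 10) = 10, not 13  fails
C6: e^2 + h^2 = 6^2 + 6^2 = 36 + 36 = 72  holds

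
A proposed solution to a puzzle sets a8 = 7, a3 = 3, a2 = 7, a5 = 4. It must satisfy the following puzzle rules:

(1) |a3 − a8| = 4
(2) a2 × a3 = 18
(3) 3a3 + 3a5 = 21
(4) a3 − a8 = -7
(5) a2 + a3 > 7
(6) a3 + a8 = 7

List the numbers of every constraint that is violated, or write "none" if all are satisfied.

(1) |3 − 7| = 4 — holds.
(2) a2 × a3 = 7 × 3 = 21, not 18 — fails.
(3) 3a3 + 3a5 = 3(3) + 3(4) = 21 — holds.
(4) a3 − a8 = 3 − 7 = -4, not -7 — fails.
(5) a2 + a3 = 7 + 3 = 10; 10 > 7 — holds.
(6) a3 + a8 = 3 + 7 = 10, not 7 — fails.

Constraints 2, 4, 6 do not hold.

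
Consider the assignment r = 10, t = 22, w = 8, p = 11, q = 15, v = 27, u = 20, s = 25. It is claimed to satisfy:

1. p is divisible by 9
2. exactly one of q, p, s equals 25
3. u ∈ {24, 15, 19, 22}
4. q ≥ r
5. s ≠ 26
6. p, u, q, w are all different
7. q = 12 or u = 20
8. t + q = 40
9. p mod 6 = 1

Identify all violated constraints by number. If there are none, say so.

No — constraints 1, 3, 8, and 9 are not satisfied.

1. 11 = 9×1 + 2, so 9 does not divide 11 — fails.
2. q=15, p=11, s=25; 1 of them equals 25 — holds.
3. u = 20 is not in {24, 15, 19, 22} — fails.
4. q = 15, r = 10; 15 ≥ 10 — holds.
5. s = 25, and 25 ≠ 26 — holds.
6. values 11, 20, 15, 8 are pairwise distinct — holds.
7. q = 15 ≠ 12, but u = 20 = 20 (second disjunct) — holds.
8. t + q = 22 + 15 = 37, not 40 — fails.
9. 11 mod 6 = 5, not 1 — fails.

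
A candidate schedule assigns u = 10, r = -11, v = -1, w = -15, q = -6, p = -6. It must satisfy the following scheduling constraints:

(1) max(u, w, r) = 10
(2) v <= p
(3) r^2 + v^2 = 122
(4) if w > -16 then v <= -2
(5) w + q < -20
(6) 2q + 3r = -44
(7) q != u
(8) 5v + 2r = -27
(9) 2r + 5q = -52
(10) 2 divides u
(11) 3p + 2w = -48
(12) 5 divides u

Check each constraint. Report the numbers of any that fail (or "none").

(1) max(10, -15, -11) = 10 — satisfied.
(2) v = -1, p = -6; -1 > -6 (want ≤) — violated.
(3) r^2 + v^2 = (-11)^2 + (-1)^2 = 121 + 1 = 122 — satisfied.
(4) w = -15 > -16, so we need v ≤ -2; but v = -1 > -2 — violated.
(5) w + q = -15 + (-6) = -21; -21 < -20 — satisfied.
(6) 2q + 3r = 2(-6) + 3(-11) = -45, not -44 — violated.
(7) q = -6, u = 10; distinct — satisfied.
(8) 5v + 2r = 5(-1) + 2(-11) = -27 — satisfied.
(9) 2r + 5q = 2(-11) + 5(-6) = -52 — satisfied.
(10) 10 / 2 = 5, so 2 divides 10 — satisfied.
(11) 3p + 2w = 3(-6) + 2(-15) = -48 — satisfied.
(12) 10 / 5 = 2, so 5 divides 10 — satisfied.

Constraints 2, 4, 6 are violated.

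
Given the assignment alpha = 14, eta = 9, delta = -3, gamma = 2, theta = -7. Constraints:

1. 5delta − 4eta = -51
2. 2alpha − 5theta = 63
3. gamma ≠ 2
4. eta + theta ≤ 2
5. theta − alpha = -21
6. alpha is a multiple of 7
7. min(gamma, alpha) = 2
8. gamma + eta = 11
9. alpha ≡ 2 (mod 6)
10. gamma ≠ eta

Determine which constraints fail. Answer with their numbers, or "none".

1. 5delta − 4eta = 5(-3) − 4(9) = -51  ✓
2. 2alpha − 5theta = 2(14) − 5(-7) = 63  ✓
3. gamma = 2, but 2 is required to differ  ✗
4. eta + theta = 9 + (-7) = 2; 2 ≤ 2  ✓
5. theta − alpha = -7 − 14 = -21  ✓
6. 14 / 7 = 2, so 7 divides 14  ✓
7. min(2, 14) = 2  ✓
8. gamma + eta = 2 + 9 = 11  ✓
9. 14 mod 6 = 2  ✓
10. gamma = 2, eta = 9; distinct  ✓

No — constraint 3 is not satisfied.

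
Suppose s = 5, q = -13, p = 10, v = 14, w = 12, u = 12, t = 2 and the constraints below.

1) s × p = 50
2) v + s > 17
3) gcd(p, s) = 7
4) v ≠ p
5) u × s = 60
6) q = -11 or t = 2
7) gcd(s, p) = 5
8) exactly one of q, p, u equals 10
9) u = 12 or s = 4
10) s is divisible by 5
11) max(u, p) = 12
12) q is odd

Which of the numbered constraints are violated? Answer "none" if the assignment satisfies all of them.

1) s × p = 5 × 10 = 50 — holds.
2) v + s = 14 + 5 = 19; 19 > 17 — holds.
3) gcd(10, 5) = 5, not 7 — fails.
4) v = 14, p = 10; distinct — holds.
5) u × s = 12 × 5 = 60 — holds.
6) q = -13 ≠ -11, but t = 2 = 2 (second disjunct) — holds.
7) gcd(5, 10) = 5 — holds.
8) q=-13, p=10, u=12; 1 of them equals 10 — holds.
9) u = 12 = 12 (first disjunct) — holds.
10) 5 / 5 = 1, so 5 divides 5 — holds.
11) max(12, 10) = 12 — holds.
12) q = -13 is odd — holds.

Constraint 3 is violated.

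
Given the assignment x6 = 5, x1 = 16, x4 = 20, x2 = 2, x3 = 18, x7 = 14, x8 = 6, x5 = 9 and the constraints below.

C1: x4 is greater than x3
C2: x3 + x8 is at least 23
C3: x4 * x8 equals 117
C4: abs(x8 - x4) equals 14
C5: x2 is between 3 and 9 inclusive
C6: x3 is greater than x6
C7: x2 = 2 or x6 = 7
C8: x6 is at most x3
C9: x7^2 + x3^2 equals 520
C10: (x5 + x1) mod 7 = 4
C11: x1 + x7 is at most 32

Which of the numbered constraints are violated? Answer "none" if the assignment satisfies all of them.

C1: x4 = 20, x3 = 18; 20 > 18 — OK.
C2: x3 + x8 = 18 + 6 = 24; 24 ≥ 23 — OK.
C3: x4 * x8 = 20 * 6 = 120, not 117 — violated.
C4: abs(6 - 20) = 14 — OK.
C5: x2 = 2 is outside [3, 9] — violated.
C6: x3 = 18, x6 = 5; 18 > 5 — OK.
C7: x2 = 2 = 2 (first disjunct) — OK.
C8: x6 = 5, x3 = 18; 5 ≤ 18 — OK.
C9: x7^2 + x3^2 = 14^2 + 18^2 = 196 + 324 = 520 — OK.
C10: x5 + x1 = 25; 25 mod 7 = 4 — OK.
C11: x1 + x7 = 16 + 14 = 30; 30 ≤ 32 — OK.

Violated: 3, 5.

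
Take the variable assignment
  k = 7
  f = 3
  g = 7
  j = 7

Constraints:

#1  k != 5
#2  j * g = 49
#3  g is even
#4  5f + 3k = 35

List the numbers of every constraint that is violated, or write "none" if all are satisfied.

#1 k = 7, and 7 ≠ 5  true
#2 j * g = 7 * 7 = 49  true
#3 g = 7 is odd  false
#4 5f + 3k = 5(3) + 3(7) = 36, not 35  false

Constraints 3, 4 are violated.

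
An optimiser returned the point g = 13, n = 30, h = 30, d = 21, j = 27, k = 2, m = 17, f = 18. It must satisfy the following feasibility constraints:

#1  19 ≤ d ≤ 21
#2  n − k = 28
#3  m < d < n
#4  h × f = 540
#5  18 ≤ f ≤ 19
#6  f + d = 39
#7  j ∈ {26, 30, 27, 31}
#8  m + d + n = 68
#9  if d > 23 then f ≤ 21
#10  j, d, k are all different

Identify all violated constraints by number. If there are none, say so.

#1 d = 21 lies in [19, 21]  holds
#2 n − k = 30 − 2 = 28  holds
#3 values 17 < 21 < 30  holds
#4 h × f = 30 × 18 = 540  holds
#5 f = 18 lies in [18, 19]  holds
#6 f + d = 18 + 21 = 39  holds
#7 j = 27 is in {26, 30, 27, 31}  holds
#8 m + d + n = 17 + 21 + 30 = 68  holds
#9 d = 21, not > 23; antecedent false, conditional vacuously true  holds
#10 values 27, 21, 2 are pairwise distinct  holds

No violations.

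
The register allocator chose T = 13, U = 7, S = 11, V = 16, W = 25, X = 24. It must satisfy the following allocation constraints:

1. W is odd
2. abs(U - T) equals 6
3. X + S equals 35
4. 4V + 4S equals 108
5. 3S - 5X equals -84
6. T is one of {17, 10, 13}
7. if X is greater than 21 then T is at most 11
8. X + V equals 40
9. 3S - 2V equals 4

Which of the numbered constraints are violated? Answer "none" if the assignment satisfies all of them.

1. W = 25 is odd — holds.
2. abs(7 - 13) = 6 — holds.
3. X + S = 24 + 11 = 35 — holds.
4. 4V + 4S = 4(16) + 4(11) = 108 — holds.
5. 3S - 5X = 3(11) - 5(24) = -87, not -84 — does not hold.
6. T = 13 is in {17, 10, 13} — holds.
7. X = 24 > 21, so we need T ≤ 11; but T = 13 > 11 — does not hold.
8. X + V = 24 + 16 = 40 — holds.
9. 3S - 2V = 3(11) - 2(16) = 1, not 4 — does not hold.

Constraints 5, 7, and 9 are violated.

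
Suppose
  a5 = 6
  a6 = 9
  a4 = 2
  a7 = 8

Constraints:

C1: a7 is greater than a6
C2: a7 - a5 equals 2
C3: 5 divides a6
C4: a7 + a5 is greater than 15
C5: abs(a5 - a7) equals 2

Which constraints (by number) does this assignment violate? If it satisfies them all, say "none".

The assignment fails constraints 1, 3, and 4.

C1: a7 = 8, a6 = 9; 8 ≤ 9 (want >)  fails
C2: a7 - a5 = 8 - 6 = 2  holds
C3: 9 = 5*1 + 4, so 5 does not divide 9  fails
C4: a7 + a5 = 8 + 6 = 14; 14 ≤ 15, bound 15 not met  fails
C5: abs(6 - 8) = 2  holds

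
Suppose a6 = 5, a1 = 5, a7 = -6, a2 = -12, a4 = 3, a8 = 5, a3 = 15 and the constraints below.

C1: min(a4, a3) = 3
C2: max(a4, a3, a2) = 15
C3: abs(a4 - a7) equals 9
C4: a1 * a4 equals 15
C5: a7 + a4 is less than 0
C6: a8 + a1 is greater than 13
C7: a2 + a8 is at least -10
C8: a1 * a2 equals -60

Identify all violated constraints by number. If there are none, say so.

No — constraint 6 is not satisfied.

C1: min(3, 15) = 3 — OK.
C2: max(3, 15, -12) = 15 — OK.
C3: abs(3 - (-6)) = 9 — OK.
C4: a1 * a4 = 5 * 3 = 15 — OK.
C5: a7 + a4 = -6 + 3 = -3; -3 < 0 — OK.
C6: a8 + a1 = 5 + 5 = 10; 10 ≤ 13, bound 13 not met — violated.
C7: a2 + a8 = -12 + 5 = -7; -7 ≥ -10 — OK.
C8: a1 * a2 = 5 * (-12) = -60 — OK.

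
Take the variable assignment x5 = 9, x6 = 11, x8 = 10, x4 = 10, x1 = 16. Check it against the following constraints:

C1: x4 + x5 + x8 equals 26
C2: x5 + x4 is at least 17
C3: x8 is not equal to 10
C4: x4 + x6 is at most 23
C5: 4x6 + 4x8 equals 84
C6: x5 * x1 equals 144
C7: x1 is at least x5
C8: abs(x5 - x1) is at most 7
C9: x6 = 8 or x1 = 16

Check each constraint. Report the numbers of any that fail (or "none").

C1: x4 + x5 + x8 = 10 + 9 + 10 = 29, not 26 — does not hold.
C2: x5 + x4 = 9 + 10 = 19; 19 ≥ 17 — holds.
C3: x8 = 10, but 10 is required to differ — does not hold.
C4: x4 + x6 = 10 + 11 = 21; 21 ≤ 23 — holds.
C5: 4x6 + 4x8 = 4(11) + 4(10) = 84 — holds.
C6: x5 * x1 = 9 * 16 = 144 — holds.
C7: x1 = 16, x5 = 9; 16 ≥ 9 — holds.
C8: abs(9 - 16) = 7; 7 ≤ 7 — holds.
C9: x6 = 11 ≠ 8, but x1 = 16 = 16 (second disjunct) — holds.

The assignment fails constraints 1, 3.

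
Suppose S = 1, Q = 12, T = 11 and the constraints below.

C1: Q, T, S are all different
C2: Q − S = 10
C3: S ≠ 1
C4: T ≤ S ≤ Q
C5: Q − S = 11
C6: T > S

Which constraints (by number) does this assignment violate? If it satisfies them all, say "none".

C1: values 12, 11, 1 are pairwise distinct  ✓
C2: Q − S = 12 − 1 = 11, not 10  ✗
C3: S = 1, but 1 is required to differ  ✗
C4: values 11, 1, 12; T = 11 is not ≤ S = 1  ✗
C5: Q − S = 12 − 1 = 11  ✓
C6: T = 11, S = 1; 11 > 1  ✓

Constraints 2, 3, 4 are violated.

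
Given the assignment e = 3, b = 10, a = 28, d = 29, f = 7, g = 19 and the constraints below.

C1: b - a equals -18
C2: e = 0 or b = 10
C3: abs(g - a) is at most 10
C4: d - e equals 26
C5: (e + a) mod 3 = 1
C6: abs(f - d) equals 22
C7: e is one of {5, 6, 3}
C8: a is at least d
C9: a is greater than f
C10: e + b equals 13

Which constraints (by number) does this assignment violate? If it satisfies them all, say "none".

The assignment fails constraint 8.

C1: b - a = 10 - 28 = -18 — holds.
C2: e = 3 ≠ 0, but b = 10 = 10 (second disjunct) — holds.
C3: abs(19 - 28) = 9; 9 ≤ 10 — holds.
C4: d - e = 29 - 3 = 26 — holds.
C5: e + a = 31; 31 mod 3 = 1 — holds.
C6: abs(7 - 29) = 22 — holds.
C7: e = 3 is in {5, 6, 3} — holds.
C8: a = 28, d = 29; 28 < 29 (want ≥) — does not hold.
C9: a = 28, f = 7; 28 > 7 — holds.
C10: e + b = 3 + 10 = 13 — holds.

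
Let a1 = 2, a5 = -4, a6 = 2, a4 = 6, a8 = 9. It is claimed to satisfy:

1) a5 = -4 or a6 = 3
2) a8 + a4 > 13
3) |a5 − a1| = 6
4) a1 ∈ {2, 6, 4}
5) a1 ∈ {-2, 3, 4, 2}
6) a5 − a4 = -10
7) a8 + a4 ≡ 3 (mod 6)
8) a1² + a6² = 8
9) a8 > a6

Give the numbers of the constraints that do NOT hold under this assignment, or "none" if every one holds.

All constraints are satisfied.

1) a5 = -4 = -4 (first disjunct)  holds
2) a8 + a4 = 9 + 6 = 15; 15 > 13  holds
3) |-4 − 2| = 6  holds
4) a1 = 2 is in {2, 6, 4}  holds
5) a1 = 2 is in {-2, 3, 4, 2}  holds
6) a5 − a4 = -4 − 6 = -10  holds
7) a8 + a4 = 15; 15 mod 6 = 3  holds
8) a1² + a6² = 2² + 2² = 4 + 4 = 8  holds
9) a8 = 9, a6 = 2; 9 > 2  holds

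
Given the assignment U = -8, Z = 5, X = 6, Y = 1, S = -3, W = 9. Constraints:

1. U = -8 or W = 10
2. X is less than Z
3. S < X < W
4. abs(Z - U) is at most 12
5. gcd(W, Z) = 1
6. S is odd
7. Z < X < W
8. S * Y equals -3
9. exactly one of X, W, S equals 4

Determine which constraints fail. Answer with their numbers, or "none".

Violated: 2, 4, and 9.

1. U = -8 = -8 (first disjunct)  ✔
2. X = 6, Z = 5; 6 ≥ 5 (want <)  ✘
3. values -3 < 6 < 9  ✔
4. abs(5 - (-8)) = 13; 13 > 12, exceeds bound 12  ✘
5. gcd(9, 5) = 1  ✔
6. S = -3 is odd  ✔
7. values 5 < 6 < 9  ✔
8. S * Y = -3 * 1 = -3  ✔
9. X=6, W=9, S=-3; 0 of them equal 4, not exactly one  ✘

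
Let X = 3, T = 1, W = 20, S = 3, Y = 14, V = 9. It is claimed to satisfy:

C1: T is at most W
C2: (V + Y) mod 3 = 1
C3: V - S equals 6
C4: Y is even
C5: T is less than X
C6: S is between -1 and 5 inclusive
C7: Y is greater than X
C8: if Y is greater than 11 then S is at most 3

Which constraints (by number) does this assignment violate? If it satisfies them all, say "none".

Violated: 2.

C1: T = 1, W = 20; 1 ≤ 20 — holds.
C2: V + Y = 23; 23 mod 3 = 2, not 1 — fails.
C3: V - S = 9 - 3 = 6 — holds.
C4: Y = 14 is even — holds.
C5: T = 1, X = 3; 1 < 3 — holds.
C6: S = 3 lies in [-1, 5] — holds.
C7: Y = 14, X = 3; 14 > 3 — holds.
C8: Y = 14 > 11, so we need S ≤ 3; S = 3 ≤ 3 — holds.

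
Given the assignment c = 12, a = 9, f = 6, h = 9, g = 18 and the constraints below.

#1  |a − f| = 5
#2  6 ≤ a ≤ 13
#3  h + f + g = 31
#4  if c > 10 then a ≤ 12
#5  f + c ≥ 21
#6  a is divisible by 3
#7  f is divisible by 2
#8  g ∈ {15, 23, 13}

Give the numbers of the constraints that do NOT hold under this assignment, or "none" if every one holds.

#1 |9 − 6| = 3, not 5 — violated.
#2 a = 9 lies in [6, 13] — satisfied.
#3 h + f + g = 9 + 6 + 18 = 33, not 31 — violated.
#4 c = 12 > 10, so we need a ≤ 12; a = 9 ≤ 12 — satisfied.
#5 f + c = 6 + 12 = 18; 18 < 21, bound 21 not met — violated.
#6 9 / 3 = 3, so 3 divides 9 — satisfied.
#7 6 / 2 = 3, so 2 divides 6 — satisfied.
#8 g = 18 is not in {15, 23, 13} — violated.

No — constraints 1, 3, 5, 8 are not satisfied.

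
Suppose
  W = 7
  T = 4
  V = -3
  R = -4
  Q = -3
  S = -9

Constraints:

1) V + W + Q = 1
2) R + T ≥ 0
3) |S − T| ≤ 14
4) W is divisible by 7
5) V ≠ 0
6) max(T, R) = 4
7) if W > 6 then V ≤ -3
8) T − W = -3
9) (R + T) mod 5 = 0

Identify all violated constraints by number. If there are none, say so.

1) V + W + Q = -3 + 7 + (-3) = 1 — satisfied.
2) R + T = -4 + 4 = 0; 0 ≥ 0 — satisfied.
3) |-9 − 4| = 13; 13 ≤ 14 — satisfied.
4) 7 / 7 = 1, so 7 divides 7 — satisfied.
5) V = -3, and -3 ≠ 0 — satisfied.
6) max(4, -4) = 4 — satisfied.
7) W = 7 > 6, so we need V ≤ -3; V = -3 ≤ -3 — satisfied.
8) T − W = 4 − 7 = -3 — satisfied.
9) R + T = 0; 0 mod 5 = 0 — satisfied.

All constraints are satisfied.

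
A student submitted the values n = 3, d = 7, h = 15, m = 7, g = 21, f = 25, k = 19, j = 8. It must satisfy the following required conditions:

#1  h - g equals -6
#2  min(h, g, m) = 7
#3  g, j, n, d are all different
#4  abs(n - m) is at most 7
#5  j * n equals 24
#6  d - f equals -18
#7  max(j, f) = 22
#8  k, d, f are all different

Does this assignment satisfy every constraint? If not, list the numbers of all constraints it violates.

#1 h - g = 15 - 21 = -6 — holds.
#2 min(15, 21, 7) = 7 — holds.
#3 values 21, 8, 3, 7 are pairwise distinct — holds.
#4 abs(3 - 7) = 4; 4 ≤ 7 — holds.
#5 j * n = 8 * 3 = 24 — holds.
#6 d - f = 7 - 25 = -18 — holds.
#7 max(8, 25) = 25, not 22 — does not hold.
#8 values 19, 7, 25 are pairwise distinct — holds.

No — constraint 7 is not satisfied.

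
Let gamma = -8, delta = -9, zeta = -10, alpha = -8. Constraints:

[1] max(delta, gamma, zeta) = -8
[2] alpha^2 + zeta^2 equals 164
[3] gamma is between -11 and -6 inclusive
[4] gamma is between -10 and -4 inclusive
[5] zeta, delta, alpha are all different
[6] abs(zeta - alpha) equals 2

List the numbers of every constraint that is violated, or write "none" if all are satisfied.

[1] max(-9, -8, -10) = -8 — satisfied.
[2] alpha^2 + zeta^2 = (-8)^2 + (-10)^2 = 64 + 100 = 164 — satisfied.
[3] gamma = -8 lies in [-11, -6] — satisfied.
[4] gamma = -8 lies in [-10, -4] — satisfied.
[5] values -10, -9, -8 are pairwise distinct — satisfied.
[6] abs(-10 - (-8)) = 2 — satisfied.

All constraints are satisfied.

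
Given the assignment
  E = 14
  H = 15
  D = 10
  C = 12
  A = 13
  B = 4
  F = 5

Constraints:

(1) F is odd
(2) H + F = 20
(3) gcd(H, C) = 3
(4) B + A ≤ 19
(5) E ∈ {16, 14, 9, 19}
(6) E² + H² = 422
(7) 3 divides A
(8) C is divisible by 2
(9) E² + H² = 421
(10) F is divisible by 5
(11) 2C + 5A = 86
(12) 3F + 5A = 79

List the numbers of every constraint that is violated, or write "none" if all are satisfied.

(1) F = 5 is odd — satisfied.
(2) H + F = 15 + 5 = 20 — satisfied.
(3) gcd(15, 12) = 3 — satisfied.
(4) B + A = 4 + 13 = 17; 17 ≤ 19 — satisfied.
(5) E = 14 is in {16, 14, 9, 19} — satisfied.
(6) E² + H² = 14² + 15² = 196 + 225 = 421, not 422 — violated.
(7) 13 = 3×4 + 1, so 3 does not divide 13 — violated.
(8) 12 / 2 = 6, so 2 divides 12 — satisfied.
(9) E² + H² = 14² + 15² = 196 + 225 = 421 — satisfied.
(10) 5 / 5 = 1, so 5 divides 5 — satisfied.
(11) 2C + 5A = 2(12) + 5(13) = 89, not 86 — violated.
(12) 3F + 5A = 3(5) + 5(13) = 80, not 79 — violated.

Constraints 6, 7, 11, 12 are violated.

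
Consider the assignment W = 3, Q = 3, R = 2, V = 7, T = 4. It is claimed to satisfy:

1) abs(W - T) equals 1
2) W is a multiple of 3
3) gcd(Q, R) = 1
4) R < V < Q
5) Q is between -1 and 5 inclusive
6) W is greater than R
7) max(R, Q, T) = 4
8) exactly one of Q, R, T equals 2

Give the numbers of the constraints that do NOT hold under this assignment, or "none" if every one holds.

1) abs(3 - 4) = 1  yes
2) 3 / 3 = 1, so 3 divides 3  yes
3) gcd(3, 2) = 1  yes
4) values 2, 7, 3; V = 7 is not < Q = 3  no
5) Q = 3 lies in [-1, 5]  yes
6) W = 3, R = 2; 3 > 2  yes
7) max(2, 3, 4) = 4  yes
8) Q=3, R=2, T=4; 1 of them equals 2  yes

Constraint 4 does not hold.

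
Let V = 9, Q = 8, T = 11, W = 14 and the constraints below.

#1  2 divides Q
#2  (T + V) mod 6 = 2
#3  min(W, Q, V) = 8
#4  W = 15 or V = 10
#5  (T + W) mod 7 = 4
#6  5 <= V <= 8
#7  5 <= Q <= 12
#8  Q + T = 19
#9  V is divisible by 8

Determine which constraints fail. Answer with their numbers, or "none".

#1 8 / 2 = 4, so 2 divides 8 — holds.
#2 T + V = 20; 20 mod 6 = 2 — holds.
#3 min(14, 8, 9) = 8 — holds.
#4 W = 14 ≠ 15 and V = 9 ≠ 10; both disjuncts false — fails.
#5 T + W = 25; 25 mod 7 = 4 — holds.
#6 V = 9 is outside [5, 8] — fails.
#7 Q = 8 lies in [5, 12] — holds.
#8 Q + T = 8 + 11 = 19 — holds.
#9 9 = 8*1 + 1, so 8 does not divide 9 — fails.

The assignment fails constraints 4, 6, and 9.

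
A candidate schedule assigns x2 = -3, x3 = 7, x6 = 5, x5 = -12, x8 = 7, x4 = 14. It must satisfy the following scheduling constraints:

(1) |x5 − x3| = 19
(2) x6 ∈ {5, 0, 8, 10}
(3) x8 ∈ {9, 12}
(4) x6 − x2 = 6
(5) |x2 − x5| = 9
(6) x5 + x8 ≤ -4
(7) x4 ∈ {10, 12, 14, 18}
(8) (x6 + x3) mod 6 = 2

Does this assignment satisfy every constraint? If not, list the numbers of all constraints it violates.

(1) |-12 − 7| = 19 — OK.
(2) x6 = 5 is in {5, 0, 8, 10} — OK.
(3) x8 = 7 is not in {9, 12} — violated.
(4) x6 − x2 = 5 − (-3) = 8, not 6 — violated.
(5) |-3 − (-12)| = 9 — OK.
(6) x5 + x8 = -12 + 7 = -5; -5 ≤ -4 — OK.
(7) x4 = 14 is in {10, 12, 14, 18} — OK.
(8) x6 + x3 = 12; 12 mod 6 = 0, not 2 — violated.

The assignment fails constraints 3, 4, 8.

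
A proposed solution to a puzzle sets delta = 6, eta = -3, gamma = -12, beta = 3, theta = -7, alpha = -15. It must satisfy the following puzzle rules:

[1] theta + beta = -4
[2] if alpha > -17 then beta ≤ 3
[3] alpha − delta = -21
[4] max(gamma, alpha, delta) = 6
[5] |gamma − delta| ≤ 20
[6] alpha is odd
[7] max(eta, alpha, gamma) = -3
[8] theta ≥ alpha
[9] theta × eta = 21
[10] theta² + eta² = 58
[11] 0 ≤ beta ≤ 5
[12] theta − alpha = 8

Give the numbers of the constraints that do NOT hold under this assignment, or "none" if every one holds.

None — every constraint holds.

[1] theta + beta = -7 + 3 = -4 — holds.
[2] alpha = -15 > -17, so we need beta ≤ 3; beta = 3 ≤ 3 — holds.
[3] alpha − delta = -15 − 6 = -21 — holds.
[4] max(-12, -15, 6) = 6 — holds.
[5] |-12 − 6| = 18; 18 ≤ 20 — holds.
[6] alpha = -15 is odd — holds.
[7] max(-3, -15, -12) = -3 — holds.
[8] theta = -7, alpha = -15; -7 ≥ -15 — holds.
[9] theta × eta = -7 × (-3) = 21 — holds.
[10] theta² + eta² = (-7)² + (-3)² = 49 + 9 = 58 — holds.
[11] beta = 3 lies in [0, 5] — holds.
[12] theta − alpha = -7 − (-15) = 8 — holds.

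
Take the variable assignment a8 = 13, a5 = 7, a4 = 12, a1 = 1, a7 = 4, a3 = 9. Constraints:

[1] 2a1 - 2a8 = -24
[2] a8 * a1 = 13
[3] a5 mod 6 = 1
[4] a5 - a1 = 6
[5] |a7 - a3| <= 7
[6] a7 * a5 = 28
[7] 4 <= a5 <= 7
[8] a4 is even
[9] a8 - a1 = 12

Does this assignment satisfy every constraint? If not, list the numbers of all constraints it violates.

No violations.

[1] 2a1 - 2a8 = 2(1) - 2(13) = -24  holds
[2] a8 * a1 = 13 * 1 = 13  holds
[3] 7 mod 6 = 1  holds
[4] a5 - a1 = 7 - 1 = 6  holds
[5] |4 - 9| = 5; 5 ≤ 7  holds
[6] a7 * a5 = 4 * 7 = 28  holds
[7] a5 = 7 lies in [4, 7]  holds
[8] a4 = 12 is even  holds
[9] a8 - a1 = 13 - 1 = 12  holds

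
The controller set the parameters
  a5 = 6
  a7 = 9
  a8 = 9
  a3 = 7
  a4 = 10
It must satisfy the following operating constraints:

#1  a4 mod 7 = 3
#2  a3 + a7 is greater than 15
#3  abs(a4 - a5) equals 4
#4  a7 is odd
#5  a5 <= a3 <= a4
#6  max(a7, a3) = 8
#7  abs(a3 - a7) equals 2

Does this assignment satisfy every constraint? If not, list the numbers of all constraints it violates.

#1 10 mod 7 = 3  OK
#2 a3 + a7 = 7 + 9 = 16; 16 > 15  OK
#3 abs(10 - 6) = 4  OK
#4 a7 = 9 is odd  OK
#5 values 6 <= 7 <= 10  OK
#6 max(9, 7) = 9, not 8  FAIL
#7 abs(7 - 9) = 2  OK

No — constraint 6 is not satisfied.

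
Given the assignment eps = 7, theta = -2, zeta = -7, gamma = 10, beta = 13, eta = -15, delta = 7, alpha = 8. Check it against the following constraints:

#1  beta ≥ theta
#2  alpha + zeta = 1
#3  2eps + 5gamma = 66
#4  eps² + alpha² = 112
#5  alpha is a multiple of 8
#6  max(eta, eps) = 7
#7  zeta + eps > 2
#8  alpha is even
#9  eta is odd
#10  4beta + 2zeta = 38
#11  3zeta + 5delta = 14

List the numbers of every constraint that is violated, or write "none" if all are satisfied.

#1 beta = 13, theta = -2; 13 ≥ -2  yes
#2 alpha + zeta = 8 + (-7) = 1  yes
#3 2eps + 5gamma = 2(7) + 5(10) = 64, not 66  no
#4 eps² + alpha² = 7² + 8² = 49 + 64 = 113, not 112  no
#5 8 / 8 = 1, so 8 divides 8  yes
#6 max(-15, 7) = 7  yes
#7 zeta + eps = -7 + 7 = 0; 0 ≤ 2, bound 2 not met  no
#8 alpha = 8 is even  yes
#9 eta = -15 is odd  yes
#10 4beta + 2zeta = 4(13) + 2(-7) = 38  yes
#11 3zeta + 5delta = 3(-7) + 5(7) = 14  yes

Violated: 3, 4, and 7.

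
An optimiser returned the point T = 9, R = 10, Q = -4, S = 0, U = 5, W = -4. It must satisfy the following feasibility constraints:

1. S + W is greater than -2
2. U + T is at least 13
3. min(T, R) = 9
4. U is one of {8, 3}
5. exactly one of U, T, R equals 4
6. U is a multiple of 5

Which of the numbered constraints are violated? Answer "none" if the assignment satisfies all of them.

1. S + W = 0 + (-4) = -4; -4 ≤ -2, bound -2 not met  FAIL
2. U + T = 5 + 9 = 14; 14 ≥ 13  OK
3. min(9, 10) = 9  OK
4. U = 5 is not in {8, 3}  FAIL
5. U=5, T=9, R=10; 0 of them equal 4, not exactly one  FAIL
6. 5 / 5 = 1, so 5 divides 5  OK

Constraints 1, 4, 5 do not hold.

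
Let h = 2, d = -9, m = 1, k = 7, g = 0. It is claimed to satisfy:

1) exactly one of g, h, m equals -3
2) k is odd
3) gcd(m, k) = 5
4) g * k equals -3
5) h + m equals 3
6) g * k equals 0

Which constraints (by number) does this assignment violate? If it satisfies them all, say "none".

No — constraints 1, 3, 4 are not satisfied.

1) g=0, h=2, m=1; 0 of them equal -3, not exactly one — fails.
2) k = 7 is odd — holds.
3) gcd(1, 7) = 1, not 5 — fails.
4) g * k = 0 * 7 = 0, not -3 — fails.
5) h + m = 2 + 1 = 3 — holds.
6) g * k = 0 * 7 = 0 — holds.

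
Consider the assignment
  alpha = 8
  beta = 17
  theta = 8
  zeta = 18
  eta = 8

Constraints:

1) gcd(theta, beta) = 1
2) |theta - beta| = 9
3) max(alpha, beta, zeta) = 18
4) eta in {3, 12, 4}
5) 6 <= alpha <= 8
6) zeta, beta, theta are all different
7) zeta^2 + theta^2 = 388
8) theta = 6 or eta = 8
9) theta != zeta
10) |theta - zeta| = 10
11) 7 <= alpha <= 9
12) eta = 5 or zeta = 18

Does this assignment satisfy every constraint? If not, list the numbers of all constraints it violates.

1) gcd(8, 17) = 1 — OK.
2) |8 - 17| = 9 — OK.
3) max(8, 17, 18) = 18 — OK.
4) eta = 8 is not in {3, 12, 4} — violated.
5) alpha = 8 lies in [6, 8] — OK.
6) values 18, 17, 8 are pairwise distinct — OK.
7) zeta^2 + theta^2 = 18^2 + 8^2 = 324 + 64 = 388 — OK.
8) theta = 8 ≠ 6, but eta = 8 = 8 (second disjunct) — OK.
9) theta = 8, zeta = 18; distinct — OK.
10) |8 - 18| = 10 — OK.
11) alpha = 8 lies in [7, 9] — OK.
12) eta = 8 ≠ 5, but zeta = 18 = 18 (second disjunct) — OK.

Violated: 4.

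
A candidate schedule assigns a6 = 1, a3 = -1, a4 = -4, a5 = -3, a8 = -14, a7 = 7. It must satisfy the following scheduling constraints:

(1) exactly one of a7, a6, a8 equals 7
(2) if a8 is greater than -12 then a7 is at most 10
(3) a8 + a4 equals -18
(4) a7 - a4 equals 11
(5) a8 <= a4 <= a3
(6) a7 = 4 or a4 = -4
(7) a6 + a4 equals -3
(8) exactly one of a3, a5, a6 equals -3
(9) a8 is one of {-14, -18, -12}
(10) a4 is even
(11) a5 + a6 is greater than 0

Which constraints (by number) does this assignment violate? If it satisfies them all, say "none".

Constraint 11 does not hold.

(1) a7=7, a6=1, a8=-14; 1 of them equals 7 — holds.
(2) a8 = -14, not > -12; antecedent false, conditional vacuously true — holds.
(3) a8 + a4 = -14 + (-4) = -18 — holds.
(4) a7 - a4 = 7 - (-4) = 11 — holds.
(5) values -14 <= -4 <= -1 — holds.
(6) a7 = 7 ≠ 4, but a4 = -4 = -4 (second disjunct) — holds.
(7) a6 + a4 = 1 + (-4) = -3 — holds.
(8) a3=-1, a5=-3, a6=1; 1 of them equals -3 — holds.
(9) a8 = -14 is in {-14, -18, -12} — holds.
(10) a4 = -4 is even — holds.
(11) a5 + a6 = -3 + 1 = -2; -2 ≤ 0, bound 0 not met — fails.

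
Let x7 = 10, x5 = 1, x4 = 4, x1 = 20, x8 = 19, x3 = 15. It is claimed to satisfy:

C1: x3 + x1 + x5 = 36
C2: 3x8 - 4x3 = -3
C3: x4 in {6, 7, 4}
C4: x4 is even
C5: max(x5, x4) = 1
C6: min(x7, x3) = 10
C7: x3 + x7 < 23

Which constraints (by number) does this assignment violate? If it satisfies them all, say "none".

C1: x3 + x1 + x5 = 15 + 20 + 1 = 36 — holds.
C2: 3x8 - 4x3 = 3(19) - 4(15) = -3 — holds.
C3: x4 = 4 is in {6, 7, 4} — holds.
C4: x4 = 4 is even — holds.
C5: max(1, 4) = 4, not 1 — fails.
C6: min(10, 15) = 10 — holds.
C7: x3 + x7 = 15 + 10 = 25; 25 ≥ 23, bound 23 not met — fails.

The assignment fails constraints 5 and 7.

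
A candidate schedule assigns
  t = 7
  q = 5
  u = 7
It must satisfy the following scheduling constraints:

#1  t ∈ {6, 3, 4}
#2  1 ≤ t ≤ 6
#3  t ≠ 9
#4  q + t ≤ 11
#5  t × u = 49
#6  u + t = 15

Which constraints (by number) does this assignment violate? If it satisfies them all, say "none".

No — constraints 1, 2, 4, 6 are not satisfied.

#1 t = 7 is not in {6, 3, 4} — violated.
#2 t = 7 is outside [1, 6] — violated.
#3 t = 7, and 7 ≠ 9 — satisfied.
#4 q + t = 5 + 7 = 12; 12 > 11, bound 11 not met — violated.
#5 t × u = 7 × 7 = 49 — satisfied.
#6 u + t = 7 + 7 = 14, not 15 — violated.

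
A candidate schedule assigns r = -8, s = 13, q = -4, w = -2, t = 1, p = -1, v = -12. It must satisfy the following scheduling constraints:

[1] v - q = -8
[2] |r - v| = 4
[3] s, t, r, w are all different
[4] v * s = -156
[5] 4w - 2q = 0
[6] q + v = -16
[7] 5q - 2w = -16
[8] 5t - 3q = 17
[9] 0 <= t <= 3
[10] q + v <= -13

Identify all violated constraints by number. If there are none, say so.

Yes — all constraints hold.

[1] v - q = -12 - (-4) = -8  ✓
[2] |-8 - (-12)| = 4  ✓
[3] values 13, 1, -8, -2 are pairwise distinct  ✓
[4] v * s = -12 * 13 = -156  ✓
[5] 4w - 2q = 4(-2) - 2(-4) = 0  ✓
[6] q + v = -4 + (-12) = -16  ✓
[7] 5q - 2w = 5(-4) - 2(-2) = -16  ✓
[8] 5t - 3q = 5(1) - 3(-4) = 17  ✓
[9] t = 1 lies in [0, 3]  ✓
[10] q + v = -4 + (-12) = -16; -16 ≤ -13  ✓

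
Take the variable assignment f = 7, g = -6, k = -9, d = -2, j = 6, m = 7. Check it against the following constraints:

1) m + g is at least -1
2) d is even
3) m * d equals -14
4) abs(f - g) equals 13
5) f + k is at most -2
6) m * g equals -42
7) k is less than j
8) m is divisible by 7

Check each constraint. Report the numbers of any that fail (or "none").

1) m + g = 7 + (-6) = 1; 1 ≥ -1 — holds.
2) d = -2 is even — holds.
3) m * d = 7 * (-2) = -14 — holds.
4) abs(7 - (-6)) = 13 — holds.
5) f + k = 7 + (-9) = -2; -2 ≤ -2 — holds.
6) m * g = 7 * (-6) = -42 — holds.
7) k = -9, j = 6; -9 < 6 — holds.
8) 7 / 7 = 1, so 7 divides 7 — holds.

No violations.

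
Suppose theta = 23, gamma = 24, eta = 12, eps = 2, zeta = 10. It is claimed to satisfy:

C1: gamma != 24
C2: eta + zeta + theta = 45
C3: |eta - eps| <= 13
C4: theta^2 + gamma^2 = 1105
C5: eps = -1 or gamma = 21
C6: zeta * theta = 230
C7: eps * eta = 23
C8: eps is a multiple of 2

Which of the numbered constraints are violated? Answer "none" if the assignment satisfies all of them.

The assignment fails constraints 1, 5, and 7.

C1: gamma = 24, but 24 is required to differ — does not hold.
C2: eta + zeta + theta = 12 + 10 + 23 = 45 — holds.
C3: |12 - 2| = 10; 10 ≤ 13 — holds.
C4: theta^2 + gamma^2 = 23^2 + 24^2 = 529 + 576 = 1105 — holds.
C5: eps = 2 ≠ -1 and gamma = 24 ≠ 21; both disjuncts false — does not hold.
C6: zeta * theta = 10 * 23 = 230 — holds.
C7: eps * eta = 2 * 12 = 24, not 23 — does not hold.
C8: 2 / 2 = 1, so 2 divides 2 — holds.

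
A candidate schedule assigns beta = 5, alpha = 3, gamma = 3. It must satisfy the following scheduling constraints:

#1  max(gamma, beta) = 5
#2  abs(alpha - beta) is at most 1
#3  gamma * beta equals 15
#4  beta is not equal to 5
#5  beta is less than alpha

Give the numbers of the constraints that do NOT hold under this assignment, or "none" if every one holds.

No — constraints 2, 4, and 5 are not satisfied.

#1 max(3, 5) = 5 — satisfied.
#2 abs(3 - 5) = 2; 2 > 1, exceeds bound 1 — violated.
#3 gamma * beta = 3 * 5 = 15 — satisfied.
#4 beta = 5, but 5 is required to differ — violated.
#5 beta = 5, alpha = 3; 5 ≥ 3 (want <) — violated.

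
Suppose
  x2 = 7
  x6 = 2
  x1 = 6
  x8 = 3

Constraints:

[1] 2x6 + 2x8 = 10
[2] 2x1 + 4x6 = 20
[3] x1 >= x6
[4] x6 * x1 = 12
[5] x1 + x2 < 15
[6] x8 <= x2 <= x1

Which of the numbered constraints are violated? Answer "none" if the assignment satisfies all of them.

Constraint 6 does not hold.

[1] 2x6 + 2x8 = 2(2) + 2(3) = 10  yes
[2] 2x1 + 4x6 = 2(6) + 4(2) = 20  yes
[3] x1 = 6, x6 = 2; 6 ≥ 2  yes
[4] x6 * x1 = 2 * 6 = 12  yes
[5] x1 + x2 = 6 + 7 = 13; 13 < 15  yes
[6] values 3, 7, 6; x2 = 7 is not <= x1 = 6  no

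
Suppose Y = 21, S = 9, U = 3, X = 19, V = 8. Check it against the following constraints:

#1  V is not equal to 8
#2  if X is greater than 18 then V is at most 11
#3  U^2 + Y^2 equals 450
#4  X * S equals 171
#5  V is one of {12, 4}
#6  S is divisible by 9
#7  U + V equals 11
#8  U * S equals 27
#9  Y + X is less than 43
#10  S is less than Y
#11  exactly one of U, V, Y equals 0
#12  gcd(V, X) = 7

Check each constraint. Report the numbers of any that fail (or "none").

No — constraints 1, 5, 11, and 12 are not satisfied.

#1 V = 8, but 8 is required to differ  FAIL
#2 X = 19 > 18, so we need V ≤ 11; V = 8 ≤ 11  OK
#3 U^2 + Y^2 = 3^2 + 21^2 = 9 + 441 = 450  OK
#4 X * S = 19 * 9 = 171  OK
#5 V = 8 is not in {12, 4}  FAIL
#6 9 / 9 = 1, so 9 divides 9  OK
#7 U + V = 3 + 8 = 11  OK
#8 U * S = 3 * 9 = 27  OK
#9 Y + X = 21 + 19 = 40; 40 < 43  OK
#10 S = 9, Y = 21; 9 < 21  OK
#11 U=3, V=8, Y=21; 0 of them equal 0, not exactly one  FAIL
#12 gcd(8, 19) = 1, not 7  FAIL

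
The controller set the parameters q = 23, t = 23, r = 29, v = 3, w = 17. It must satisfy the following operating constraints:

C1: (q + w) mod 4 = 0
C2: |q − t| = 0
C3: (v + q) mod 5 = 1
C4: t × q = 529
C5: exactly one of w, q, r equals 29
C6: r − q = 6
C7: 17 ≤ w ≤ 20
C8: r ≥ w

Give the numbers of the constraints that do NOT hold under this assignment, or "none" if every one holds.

C1: q + w = 40; 40 mod 4 = 0  OK
C2: |23 − 23| = 0  OK
C3: v + q = 26; 26 mod 5 = 1  OK
C4: t × q = 23 × 23 = 529  OK
C5: w=17, q=23, r=29; 1 of them equals 29  OK
C6: r − q = 29 − 23 = 6  OK
C7: w = 17 lies in [17, 20]  OK
C8: r = 29, w = 17; 29 ≥ 17  OK

The assignment satisfies every constraint.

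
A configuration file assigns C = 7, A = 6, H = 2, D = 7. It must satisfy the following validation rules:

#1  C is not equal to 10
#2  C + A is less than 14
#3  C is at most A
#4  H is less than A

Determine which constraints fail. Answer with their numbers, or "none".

Constraint 3 is violated.

#1 C = 7, and 7 ≠ 10  OK
#2 C + A = 7 + 6 = 13; 13 < 14  OK
#3 C = 7, A = 6; 7 > 6 (want ≤)  FAIL
#4 H = 2, A = 6; 2 < 6  OK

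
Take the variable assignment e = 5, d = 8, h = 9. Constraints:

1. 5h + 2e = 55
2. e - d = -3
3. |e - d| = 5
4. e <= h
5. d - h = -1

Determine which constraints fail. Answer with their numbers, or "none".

1. 5h + 2e = 5(9) + 2(5) = 55 — OK.
2. e - d = 5 - 8 = -3 — OK.
3. |5 - 8| = 3, not 5 — violated.
4. e = 5, h = 9; 5 ≤ 9 — OK.
5. d - h = 8 - 9 = -1 — OK.

Violated: 3.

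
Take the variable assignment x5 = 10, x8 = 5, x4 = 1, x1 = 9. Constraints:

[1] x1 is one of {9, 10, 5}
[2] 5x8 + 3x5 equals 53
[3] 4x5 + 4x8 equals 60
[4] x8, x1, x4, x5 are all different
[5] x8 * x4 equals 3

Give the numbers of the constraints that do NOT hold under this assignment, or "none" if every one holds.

[1] x1 = 9 is in {9, 10, 5}  holds
[2] 5x8 + 3x5 = 5(5) + 3(10) = 55, not 53  fails
[3] 4x5 + 4x8 = 4(10) + 4(5) = 60  holds
[4] values 5, 9, 1, 10 are pairwise distinct  holds
[5] x8 * x4 = 5 * 1 = 5, not 3  fails

No — constraints 2, 5 are not satisfied.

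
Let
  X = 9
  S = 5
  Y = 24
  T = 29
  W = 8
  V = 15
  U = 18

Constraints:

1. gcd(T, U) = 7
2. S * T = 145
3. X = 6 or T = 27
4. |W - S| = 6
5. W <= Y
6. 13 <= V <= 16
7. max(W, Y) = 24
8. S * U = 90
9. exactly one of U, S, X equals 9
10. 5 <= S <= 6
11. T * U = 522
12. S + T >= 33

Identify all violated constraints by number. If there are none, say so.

1. gcd(29, 18) = 1, not 7 — violated.
2. S * T = 5 * 29 = 145 — OK.
3. X = 9 ≠ 6 and T = 29 ≠ 27; both disjuncts false — violated.
4. |8 - 5| = 3, not 6 — violated.
5. W = 8, Y = 24; 8 ≤ 24 — OK.
6. V = 15 lies in [13, 16] — OK.
7. max(8, 24) = 24 — OK.
8. S * U = 5 * 18 = 90 — OK.
9. U=18, S=5, X=9; 1 of them equals 9 — OK.
10. S = 5 lies in [5, 6] — OK.
11. T * U = 29 * 18 = 522 — OK.
12. S + T = 5 + 29 = 34; 34 ≥ 33 — OK.

Constraints 1, 3, and 4 do not hold.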